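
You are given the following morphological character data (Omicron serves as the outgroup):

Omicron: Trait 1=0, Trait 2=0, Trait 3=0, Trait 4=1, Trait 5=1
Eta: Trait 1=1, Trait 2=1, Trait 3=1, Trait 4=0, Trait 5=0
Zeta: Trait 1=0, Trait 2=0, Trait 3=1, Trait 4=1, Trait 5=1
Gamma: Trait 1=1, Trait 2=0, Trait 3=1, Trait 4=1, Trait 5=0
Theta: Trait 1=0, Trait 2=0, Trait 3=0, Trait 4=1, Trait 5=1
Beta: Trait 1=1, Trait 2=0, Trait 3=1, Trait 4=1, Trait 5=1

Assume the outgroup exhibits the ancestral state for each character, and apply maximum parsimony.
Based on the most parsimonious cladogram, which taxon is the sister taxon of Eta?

Character polarity is set by the outgroup: the derived state is whichever differs from the outgroup's state, so for Trait 4, Trait 5 the derived state is '0', and for the remaining characters it is '1'.
Only Beta, Eta, and Gamma show the derived state '1' for Trait 1, supporting them as a clade.
Trait 2: derived state '1' in Eta only — an autapomorphy, so it tells us nothing about relationships among taxa.
Trait 3: derived state '1' in Beta, Eta, Gamma, and Zeta only — synapomorphy for {Beta, Eta, Gamma, Zeta}.
Trait 4: derived state '0' in Eta only — an autapomorphy, so it tells us nothing about relationships among taxa.
Only Eta and Gamma show the derived state '0' for Trait 5, supporting them as a clade.
Most parsimonious ingroup topology: ((((Eta,Gamma),Beta),Zeta),Theta).
Eta and Gamma form a cherry on this tree, so they are sister taxa.

Gamma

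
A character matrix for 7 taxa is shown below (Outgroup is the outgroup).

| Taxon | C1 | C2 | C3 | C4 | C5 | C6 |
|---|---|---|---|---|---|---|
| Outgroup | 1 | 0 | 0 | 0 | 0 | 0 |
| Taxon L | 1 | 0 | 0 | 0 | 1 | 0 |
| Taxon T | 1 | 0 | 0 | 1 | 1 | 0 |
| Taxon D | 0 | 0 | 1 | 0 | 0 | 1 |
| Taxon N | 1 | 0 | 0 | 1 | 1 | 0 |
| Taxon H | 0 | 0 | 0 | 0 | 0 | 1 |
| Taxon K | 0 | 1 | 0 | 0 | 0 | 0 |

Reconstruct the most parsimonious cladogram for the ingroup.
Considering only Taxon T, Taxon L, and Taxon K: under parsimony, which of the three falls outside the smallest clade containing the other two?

Taxon K

Character polarity is set by the outgroup: the derived state is whichever differs from the outgroup's state, so for C1 the derived state is '0', and for the remaining characters it is '1'.
C1: derived state '0' in Taxon D, Taxon H, and Taxon K only — synapomorphy for {Taxon D, Taxon H, Taxon K}.
C2 (derived state '1') is unique to Taxon K (autapomorphy; uninformative for grouping).
C3: derived state '1' in Taxon D only — an autapomorphy, so it tells us nothing about relationships among taxa.
C4 (derived state '1') is shared by Taxon N and Taxon T — a synapomorphy uniting that clade.
C5: derived state '1' in Taxon L, Taxon N, and Taxon T only — synapomorphy for {Taxon L, Taxon N, Taxon T}.
C6: derived state '1' in Taxon D and Taxon H only — synapomorphy for {Taxon D, Taxon H}.
Most parsimonious ingroup topology: ((Taxon L,(Taxon T,Taxon N)),((Taxon D,Taxon H),Taxon K)).
Taxon T and Taxon L share a more recent common ancestor with each other than either does with Taxon K, so Taxon K is the least closely related of the three.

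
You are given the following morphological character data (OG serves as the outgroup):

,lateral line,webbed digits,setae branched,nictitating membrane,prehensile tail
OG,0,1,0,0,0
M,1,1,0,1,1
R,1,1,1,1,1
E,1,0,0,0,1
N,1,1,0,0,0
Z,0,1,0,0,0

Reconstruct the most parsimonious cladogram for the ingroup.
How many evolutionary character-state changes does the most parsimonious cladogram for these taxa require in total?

Character polarity is set by the outgroup: the derived state is whichever differs from the outgroup's state, so for webbed digits the derived state is '0', and for the remaining characters it is '1'.
lateral line: derived state '1' in E, M, N, and R only — synapomorphy for {E, M, N, R}.
webbed digits: derived state '0' in E only — an autapomorphy, so it tells us nothing about relationships among taxa.
setae branched: derived state '1' in R only — an autapomorphy, so it tells us nothing about relationships among taxa.
Only M and R show the derived state '1' for nictitating membrane, supporting them as a clade.
prehensile tail: derived state '1' in E, M, and R only — synapomorphy for {E, M, R}.
Most parsimonious ingroup topology: ((((M,R),E),N),Z).
Changes per character on this tree: lateral line: 1; webbed digits: 1; setae branched: 1; nictitating membrane: 1; prehensile tail: 1.
Total = 5.

5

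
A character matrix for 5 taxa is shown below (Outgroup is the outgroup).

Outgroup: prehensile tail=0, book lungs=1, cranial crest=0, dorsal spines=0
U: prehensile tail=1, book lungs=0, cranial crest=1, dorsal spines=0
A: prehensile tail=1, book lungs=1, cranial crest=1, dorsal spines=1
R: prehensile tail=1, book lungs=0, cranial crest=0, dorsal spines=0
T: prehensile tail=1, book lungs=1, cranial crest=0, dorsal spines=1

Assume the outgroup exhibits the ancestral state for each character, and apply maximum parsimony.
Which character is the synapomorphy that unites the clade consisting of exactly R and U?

Character polarity is set by the outgroup: the derived state is whichever differs from the outgroup's state, so for book lungs the derived state is '0', and for the remaining characters it is '1'.
prehensile tail (derived state '1') is shared by all ingroup taxa — unites the whole ingroup.
book lungs: derived state '0' in R and U only — synapomorphy for {R, U}.
cranial crest groups A and U, which is incompatible with the clades supported by the remaining characters; treating it as convergent (homoplasy) costs fewer steps than any alternative tree.
dorsal spines (derived state '1') is shared by A and T — a synapomorphy uniting that clade.
Most parsimonious ingroup topology: ((U,R),(A,T)).
The clade {R, U} is supported by book lungs: its derived state '0' occurs in exactly those taxa and in no other taxon (including the outgroup).

book lungs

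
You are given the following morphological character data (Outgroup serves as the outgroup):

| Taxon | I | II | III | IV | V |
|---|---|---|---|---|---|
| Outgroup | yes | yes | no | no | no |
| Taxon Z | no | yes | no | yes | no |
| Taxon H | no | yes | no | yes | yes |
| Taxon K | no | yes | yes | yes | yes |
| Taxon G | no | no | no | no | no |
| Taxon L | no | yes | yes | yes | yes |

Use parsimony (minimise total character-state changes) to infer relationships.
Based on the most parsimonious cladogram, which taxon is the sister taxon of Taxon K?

Taxon L

Character polarity is set by the outgroup: the derived state is whichever differs from the outgroup's state, so for I, II the derived state is 'no', and for the remaining characters it is 'yes'.
All ingroup taxa share the derived state 'no' for I; it defines the ingroup but does not resolve relationships within it.
II (derived state 'no') is unique to Taxon G (autapomorphy; uninformative for grouping).
III: derived state 'yes' in Taxon K and Taxon L only — synapomorphy for {Taxon K, Taxon L}.
IV (derived state 'yes') is shared by Taxon H, Taxon K, Taxon L, and Taxon Z — a synapomorphy uniting that clade.
V: derived state 'yes' in Taxon H, Taxon K, and Taxon L only — synapomorphy for {Taxon H, Taxon K, Taxon L}.
Most parsimonious ingroup topology: ((Taxon Z,(Taxon H,(Taxon K,Taxon L))),Taxon G).
Taxon K and Taxon L form a cherry on this tree, so they are sister taxa.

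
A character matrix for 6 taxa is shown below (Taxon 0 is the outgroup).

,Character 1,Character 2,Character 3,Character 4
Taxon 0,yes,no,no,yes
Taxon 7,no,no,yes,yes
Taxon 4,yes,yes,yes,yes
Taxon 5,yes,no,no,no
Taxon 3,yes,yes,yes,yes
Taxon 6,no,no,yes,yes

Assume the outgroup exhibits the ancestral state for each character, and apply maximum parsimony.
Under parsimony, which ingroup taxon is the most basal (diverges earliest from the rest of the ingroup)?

Character polarity is set by the outgroup: the derived state is whichever differs from the outgroup's state, so for Character 1, Character 4 the derived state is 'no', and for the remaining characters it is 'yes'.
Only Taxon 6 and Taxon 7 show the derived state 'no' for Character 1, supporting them as a clade.
Only Taxon 3 and Taxon 4 show the derived state 'yes' for Character 2, supporting them as a clade.
Character 3 (derived state 'yes') is shared by Taxon 3, Taxon 4, Taxon 6, and Taxon 7 — a synapomorphy uniting that clade.
Character 4 (derived state 'no') is unique to Taxon 5 (autapomorphy; uninformative for grouping).
Most parsimonious ingroup topology: (((Taxon 7,Taxon 6),(Taxon 4,Taxon 3)),Taxon 5).
Taxon 5 is sister to the clade containing all other ingroup taxa, so it is the earliest-diverging (most basal) ingroup lineage.

Taxon 5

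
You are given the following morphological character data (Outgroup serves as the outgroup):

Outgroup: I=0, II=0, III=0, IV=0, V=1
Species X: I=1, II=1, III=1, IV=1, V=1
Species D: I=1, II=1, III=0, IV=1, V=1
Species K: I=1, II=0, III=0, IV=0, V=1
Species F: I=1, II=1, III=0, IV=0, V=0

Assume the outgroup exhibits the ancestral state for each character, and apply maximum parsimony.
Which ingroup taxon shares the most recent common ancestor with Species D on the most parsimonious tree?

Character polarity is set by the outgroup: the derived state is whichever differs from the outgroup's state, so for V the derived state is '0', and for the remaining characters it is '1'.
All ingroup taxa share the derived state '1' for I; it defines the ingroup but does not resolve relationships within it.
II (derived state '1') is shared by Species D, Species F, and Species X — a synapomorphy uniting that clade.
III (derived state '1') is unique to Species X (autapomorphy; uninformative for grouping).
IV (derived state '1') is shared by Species D and Species X — a synapomorphy uniting that clade.
V: derived state '0' in Species F only — an autapomorphy, so it tells us nothing about relationships among taxa.
Most parsimonious ingroup topology: ((Species F,(Species D,Species X)),Species K).
Species D and Species X form a cherry on this tree, so they are sister taxa.

Species X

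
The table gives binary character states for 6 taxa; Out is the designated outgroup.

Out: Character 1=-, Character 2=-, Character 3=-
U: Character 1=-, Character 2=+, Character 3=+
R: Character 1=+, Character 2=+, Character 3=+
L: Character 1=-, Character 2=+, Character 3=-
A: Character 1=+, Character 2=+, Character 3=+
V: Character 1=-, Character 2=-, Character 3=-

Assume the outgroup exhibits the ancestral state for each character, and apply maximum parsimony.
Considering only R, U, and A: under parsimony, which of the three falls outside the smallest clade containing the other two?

U

The outgroup has state '-' for every character, so '+' is the derived state throughout.
Character 1 (derived state '+') is shared by A and R — a synapomorphy uniting that clade.
Only A, L, R, and U show the derived state '+' for Character 2, supporting them as a clade.
Character 3 (derived state '+') is shared by A, R, and U — a synapomorphy uniting that clade.
Most parsimonious ingroup topology: (((U,(R,A)),L),V).
A and R share a more recent common ancestor with each other than either does with U, so U is the least closely related of the three.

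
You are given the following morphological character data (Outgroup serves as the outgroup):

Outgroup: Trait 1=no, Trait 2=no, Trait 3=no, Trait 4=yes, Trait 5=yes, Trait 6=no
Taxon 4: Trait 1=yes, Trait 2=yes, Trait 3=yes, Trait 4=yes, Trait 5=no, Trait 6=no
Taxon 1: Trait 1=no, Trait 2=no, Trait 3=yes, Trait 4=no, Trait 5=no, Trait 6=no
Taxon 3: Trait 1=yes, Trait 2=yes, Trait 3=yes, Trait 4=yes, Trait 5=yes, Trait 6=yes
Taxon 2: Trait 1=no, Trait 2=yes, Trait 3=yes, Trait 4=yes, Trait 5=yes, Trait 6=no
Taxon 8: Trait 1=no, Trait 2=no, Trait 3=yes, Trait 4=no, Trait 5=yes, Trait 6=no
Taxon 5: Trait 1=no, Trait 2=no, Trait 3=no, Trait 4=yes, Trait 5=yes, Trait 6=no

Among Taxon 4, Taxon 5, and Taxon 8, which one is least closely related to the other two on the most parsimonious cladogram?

Character polarity is set by the outgroup: the derived state is whichever differs from the outgroup's state, so for Trait 4, Trait 5 the derived state is 'no', and for the remaining characters it is 'yes'.
Only Taxon 3 and Taxon 4 show the derived state 'yes' for Trait 1, supporting them as a clade.
Only Taxon 2, Taxon 3, and Taxon 4 show the derived state 'yes' for Trait 2, supporting them as a clade.
Only Taxon 1, Taxon 2, Taxon 3, Taxon 4, and Taxon 8 show the derived state 'yes' for Trait 3, supporting them as a clade.
Trait 4: derived state 'no' in Taxon 1 and Taxon 8 only — synapomorphy for {Taxon 1, Taxon 8}.
Trait 5 (state 'no') occurs in Taxon 1 and Taxon 4 but conflicts with the nesting implied by the other characters — most parsimoniously interpreted as homoplasy.
Trait 6: derived state 'yes' in Taxon 3 only — an autapomorphy, so it tells us nothing about relationships among taxa.
Most parsimonious ingroup topology: ((((Taxon 4,Taxon 3),Taxon 2),(Taxon 1,Taxon 8)),Taxon 5).
Taxon 8 and Taxon 4 share a more recent common ancestor with each other than either does with Taxon 5, so Taxon 5 is the least closely related of the three.

Taxon 5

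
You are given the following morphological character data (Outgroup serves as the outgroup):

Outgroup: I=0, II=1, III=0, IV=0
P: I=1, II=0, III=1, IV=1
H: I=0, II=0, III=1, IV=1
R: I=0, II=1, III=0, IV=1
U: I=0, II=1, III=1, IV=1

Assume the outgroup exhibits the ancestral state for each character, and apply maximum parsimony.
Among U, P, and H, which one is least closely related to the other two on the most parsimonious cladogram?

U

Character polarity is set by the outgroup: the derived state is whichever differs from the outgroup's state, so for II the derived state is '0', and for the remaining characters it is '1'.
I: derived state '1' in P only — an autapomorphy, so it tells us nothing about relationships among taxa.
Only H and P show the derived state '0' for II, supporting them as a clade.
III: derived state '1' in H, P, and U only — synapomorphy for {H, P, U}.
IV (derived state '1') is shared by all ingroup taxa — unites the whole ingroup.
Most parsimonious ingroup topology: (((P,H),U),R).
P and H share a more recent common ancestor with each other than either does with U, so U is the least closely related of the three.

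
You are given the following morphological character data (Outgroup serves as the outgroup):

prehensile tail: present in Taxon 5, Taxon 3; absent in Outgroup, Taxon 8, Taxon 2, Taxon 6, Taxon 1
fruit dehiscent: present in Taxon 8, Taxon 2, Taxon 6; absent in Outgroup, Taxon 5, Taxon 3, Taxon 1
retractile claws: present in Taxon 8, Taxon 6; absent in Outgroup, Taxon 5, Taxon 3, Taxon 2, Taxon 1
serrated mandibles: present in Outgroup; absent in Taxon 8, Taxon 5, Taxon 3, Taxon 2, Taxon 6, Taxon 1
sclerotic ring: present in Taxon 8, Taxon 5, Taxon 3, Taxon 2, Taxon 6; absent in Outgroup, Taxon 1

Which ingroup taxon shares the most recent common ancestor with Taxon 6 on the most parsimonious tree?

Character polarity is set by the outgroup: the derived state is whichever differs from the outgroup's state, so for serrated mandibles the derived state is 'absent', and for the remaining characters it is 'present'.
Only Taxon 3 and Taxon 5 show the derived state 'present' for prehensile tail, supporting them as a clade.
fruit dehiscent: derived state 'present' in Taxon 2, Taxon 6, and Taxon 8 only — synapomorphy for {Taxon 2, Taxon 6, Taxon 8}.
retractile claws: derived state 'present' in Taxon 6 and Taxon 8 only — synapomorphy for {Taxon 6, Taxon 8}.
serrated mandibles (derived state 'absent') is shared by all ingroup taxa — unites the whole ingroup.
sclerotic ring: derived state 'present' in Taxon 2, Taxon 3, Taxon 5, Taxon 6, and Taxon 8 only — synapomorphy for {Taxon 2, Taxon 3, Taxon 5, Taxon 6, Taxon 8}.
Most parsimonious ingroup topology: ((((Taxon 8,Taxon 6),Taxon 2),(Taxon 5,Taxon 3)),Taxon 1).
Taxon 6 and Taxon 8 form a cherry on this tree, so they are sister taxa.

Taxon 8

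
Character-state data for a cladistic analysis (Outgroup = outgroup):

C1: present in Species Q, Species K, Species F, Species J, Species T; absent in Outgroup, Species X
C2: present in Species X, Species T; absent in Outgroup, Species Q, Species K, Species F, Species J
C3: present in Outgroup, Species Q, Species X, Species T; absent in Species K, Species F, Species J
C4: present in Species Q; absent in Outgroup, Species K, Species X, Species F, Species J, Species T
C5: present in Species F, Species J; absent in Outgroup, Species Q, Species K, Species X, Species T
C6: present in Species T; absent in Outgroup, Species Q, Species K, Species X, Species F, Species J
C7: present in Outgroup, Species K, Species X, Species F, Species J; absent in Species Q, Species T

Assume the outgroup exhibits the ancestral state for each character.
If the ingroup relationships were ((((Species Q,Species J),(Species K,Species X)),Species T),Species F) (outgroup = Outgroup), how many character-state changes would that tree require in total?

Map each character onto ((((Species Q,Species J),(Species K,Species X)),Species T),Species F) (rooted by Outgroup) and count the minimum state changes it requires (Fitch parsimony):
C1: 2; C2: 2; C3: 3; C4: 1; C5: 2; C6: 1; C7: 2.
Total tree length = 13.

13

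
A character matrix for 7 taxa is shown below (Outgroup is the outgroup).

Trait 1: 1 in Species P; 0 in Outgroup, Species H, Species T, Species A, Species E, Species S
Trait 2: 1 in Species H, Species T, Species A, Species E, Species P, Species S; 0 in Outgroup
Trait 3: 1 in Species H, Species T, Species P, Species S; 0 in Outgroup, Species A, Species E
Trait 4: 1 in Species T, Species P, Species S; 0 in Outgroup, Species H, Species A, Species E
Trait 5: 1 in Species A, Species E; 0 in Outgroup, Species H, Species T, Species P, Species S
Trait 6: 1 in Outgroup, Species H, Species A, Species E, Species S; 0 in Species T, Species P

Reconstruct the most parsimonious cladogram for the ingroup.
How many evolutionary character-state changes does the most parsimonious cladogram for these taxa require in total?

Character polarity is set by the outgroup: the derived state is whichever differs from the outgroup's state, so for Trait 6 the derived state is '0', and for the remaining characters it is '1'.
Trait 1 (derived state '1') is unique to Species P (autapomorphy; uninformative for grouping).
Trait 2 (derived state '1') is shared by all ingroup taxa — unites the whole ingroup.
Trait 3: derived state '1' in Species H, Species P, Species S, and Species T only — synapomorphy for {Species H, Species P, Species S, Species T}.
Trait 4: derived state '1' in Species P, Species S, and Species T only — synapomorphy for {Species P, Species S, Species T}.
Trait 5 (derived state '1') is shared by Species A and Species E — a synapomorphy uniting that clade.
Only Species P and Species T show the derived state '0' for Trait 6, supporting them as a clade.
Most parsimonious ingroup topology: ((Species H,((Species T,Species P),Species S)),(Species A,Species E)).
Changes per character on this tree: Trait 1: 1; Trait 2: 1; Trait 3: 1; Trait 4: 1; Trait 5: 1; Trait 6: 1.
Total = 6.

6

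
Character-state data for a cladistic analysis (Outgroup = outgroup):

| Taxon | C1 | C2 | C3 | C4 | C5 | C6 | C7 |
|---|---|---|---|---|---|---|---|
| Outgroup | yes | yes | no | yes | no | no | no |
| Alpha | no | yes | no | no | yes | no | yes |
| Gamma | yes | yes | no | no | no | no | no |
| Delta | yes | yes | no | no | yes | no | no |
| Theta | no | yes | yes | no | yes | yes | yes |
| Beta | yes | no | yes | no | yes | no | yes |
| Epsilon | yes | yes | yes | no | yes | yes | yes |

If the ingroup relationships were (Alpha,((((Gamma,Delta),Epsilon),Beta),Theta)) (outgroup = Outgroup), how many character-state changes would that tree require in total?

Map each character onto (Alpha,((((Gamma,Delta),Epsilon),Beta),Theta)) (rooted by Outgroup) and count the minimum state changes it requires (Fitch parsimony):
C1: 2; C2: 1; C3: 2; C4: 1; C5: 2; C6: 2; C7: 2.
Total tree length = 12.

12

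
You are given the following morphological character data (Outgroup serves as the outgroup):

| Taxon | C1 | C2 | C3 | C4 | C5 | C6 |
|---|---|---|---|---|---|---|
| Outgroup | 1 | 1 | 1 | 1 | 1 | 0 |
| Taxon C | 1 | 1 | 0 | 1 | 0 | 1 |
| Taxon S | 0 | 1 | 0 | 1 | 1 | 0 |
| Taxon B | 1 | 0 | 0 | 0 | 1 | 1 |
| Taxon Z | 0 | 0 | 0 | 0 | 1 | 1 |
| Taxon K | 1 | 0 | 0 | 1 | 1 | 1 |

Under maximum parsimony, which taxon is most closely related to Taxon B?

Character polarity is set by the outgroup: the derived state is whichever differs from the outgroup's state, so for C1, C2, C3, C4, C5 the derived state is '0', and for the remaining characters it is '1'.
C1 (state '0') occurs in Taxon S and Taxon Z but conflicts with the nesting implied by the other characters — most parsimoniously interpreted as homoplasy.
Only Taxon B, Taxon K, and Taxon Z show the derived state '0' for C2, supporting them as a clade.
C3 (derived state '0') is shared by all ingroup taxa — unites the whole ingroup.
C4 (derived state '0') is shared by Taxon B and Taxon Z — a synapomorphy uniting that clade.
C5: derived state '0' in Taxon C only — an autapomorphy, so it tells us nothing about relationships among taxa.
C6 (derived state '1') is shared by Taxon B, Taxon C, Taxon K, and Taxon Z — a synapomorphy uniting that clade.
Most parsimonious ingroup topology: ((Taxon C,((Taxon B,Taxon Z),Taxon K)),Taxon S).
Taxon B and Taxon Z form a cherry on this tree, so they are sister taxa.

Taxon Z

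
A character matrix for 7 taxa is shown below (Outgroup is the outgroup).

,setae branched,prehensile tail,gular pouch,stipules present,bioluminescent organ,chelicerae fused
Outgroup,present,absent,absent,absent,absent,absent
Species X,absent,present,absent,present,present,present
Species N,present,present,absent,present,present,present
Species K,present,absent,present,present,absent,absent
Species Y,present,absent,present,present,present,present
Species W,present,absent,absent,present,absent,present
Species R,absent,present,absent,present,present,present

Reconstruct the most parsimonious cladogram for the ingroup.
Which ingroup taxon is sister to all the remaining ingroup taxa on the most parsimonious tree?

Character polarity is set by the outgroup: the derived state is whichever differs from the outgroup's state, so for setae branched the derived state is 'absent', and for the remaining characters it is 'present'.
setae branched (derived state 'absent') is shared by Species R and Species X — a synapomorphy uniting that clade.
prehensile tail (derived state 'present') is shared by Species N, Species R, and Species X — a synapomorphy uniting that clade.
gular pouch groups Species K and Species Y, which is incompatible with the clades supported by the remaining characters; treating it as convergent (homoplasy) costs fewer steps than any alternative tree.
stipules present (derived state 'present') is shared by all ingroup taxa — unites the whole ingroup.
Only Species N, Species R, Species X, and Species Y show the derived state 'present' for bioluminescent organ, supporting them as a clade.
Only Species N, Species R, Species W, Species X, and Species Y show the derived state 'present' for chelicerae fused, supporting them as a clade.
Most parsimonious ingroup topology: ((((Species N,(Species X,Species R)),Species Y),Species W),Species K).
Species K is sister to the clade containing all other ingroup taxa, so it is the earliest-diverging (most basal) ingroup lineage.

Species K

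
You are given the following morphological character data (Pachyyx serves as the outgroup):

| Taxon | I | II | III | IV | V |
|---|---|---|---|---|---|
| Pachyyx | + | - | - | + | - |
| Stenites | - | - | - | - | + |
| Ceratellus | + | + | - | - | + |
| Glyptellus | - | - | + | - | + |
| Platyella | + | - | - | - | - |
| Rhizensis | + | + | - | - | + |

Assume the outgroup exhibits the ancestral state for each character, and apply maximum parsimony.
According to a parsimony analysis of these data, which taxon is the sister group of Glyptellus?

Stenites

Character polarity is set by the outgroup: the derived state is whichever differs from the outgroup's state, so for I, IV the derived state is '-', and for the remaining characters it is '+'.
I: derived state '-' in Glyptellus and Stenites only — synapomorphy for {Glyptellus, Stenites}.
II (derived state '+') is shared by Ceratellus and Rhizensis — a synapomorphy uniting that clade.
III (derived state '+') is unique to Glyptellus (autapomorphy; uninformative for grouping).
All ingroup taxa share the derived state '-' for IV; it defines the ingroup but does not resolve relationships within it.
V: derived state '+' in Ceratellus, Glyptellus, Rhizensis, and Stenites only — synapomorphy for {Ceratellus, Glyptellus, Rhizensis, Stenites}.
Most parsimonious ingroup topology: (((Stenites,Glyptellus),(Ceratellus,Rhizensis)),Platyella).
Glyptellus and Stenites form a cherry on this tree, so they are sister taxa.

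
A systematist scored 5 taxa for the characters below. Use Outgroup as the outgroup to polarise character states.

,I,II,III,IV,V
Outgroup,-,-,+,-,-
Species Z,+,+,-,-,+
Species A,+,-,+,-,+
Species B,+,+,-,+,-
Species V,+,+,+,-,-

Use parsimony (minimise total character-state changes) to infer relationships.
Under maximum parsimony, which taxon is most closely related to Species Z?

Character polarity is set by the outgroup: the derived state is whichever differs from the outgroup's state, so for III the derived state is '-', and for the remaining characters it is '+'.
I (derived state '+') is shared by all ingroup taxa — unites the whole ingroup.
II: derived state '+' in Species B, Species V, and Species Z only — synapomorphy for {Species B, Species V, Species Z}.
III: derived state '-' in Species B and Species Z only — synapomorphy for {Species B, Species Z}.
IV (derived state '+') is unique to Species B (autapomorphy; uninformative for grouping).
V (state '+') occurs in Species A and Species Z but conflicts with the nesting implied by the other characters — most parsimoniously interpreted as homoplasy.
Most parsimonious ingroup topology: (((Species Z,Species B),Species V),Species A).
Species Z and Species B form a cherry on this tree, so they are sister taxa.

Species B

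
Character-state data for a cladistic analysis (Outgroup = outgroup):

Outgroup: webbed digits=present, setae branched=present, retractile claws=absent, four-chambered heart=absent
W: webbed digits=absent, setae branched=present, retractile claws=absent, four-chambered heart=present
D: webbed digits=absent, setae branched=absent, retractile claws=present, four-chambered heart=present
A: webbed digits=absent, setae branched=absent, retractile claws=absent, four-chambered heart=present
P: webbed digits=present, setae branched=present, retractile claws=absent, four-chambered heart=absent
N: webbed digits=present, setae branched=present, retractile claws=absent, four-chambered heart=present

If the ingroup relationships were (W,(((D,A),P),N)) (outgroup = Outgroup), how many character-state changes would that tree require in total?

Map each character onto (W,(((D,A),P),N)) (rooted by Outgroup) and count the minimum state changes it requires (Fitch parsimony):
webbed digits: 2; setae branched: 1; retractile claws: 1; four-chambered heart: 2.
Total tree length = 6.

6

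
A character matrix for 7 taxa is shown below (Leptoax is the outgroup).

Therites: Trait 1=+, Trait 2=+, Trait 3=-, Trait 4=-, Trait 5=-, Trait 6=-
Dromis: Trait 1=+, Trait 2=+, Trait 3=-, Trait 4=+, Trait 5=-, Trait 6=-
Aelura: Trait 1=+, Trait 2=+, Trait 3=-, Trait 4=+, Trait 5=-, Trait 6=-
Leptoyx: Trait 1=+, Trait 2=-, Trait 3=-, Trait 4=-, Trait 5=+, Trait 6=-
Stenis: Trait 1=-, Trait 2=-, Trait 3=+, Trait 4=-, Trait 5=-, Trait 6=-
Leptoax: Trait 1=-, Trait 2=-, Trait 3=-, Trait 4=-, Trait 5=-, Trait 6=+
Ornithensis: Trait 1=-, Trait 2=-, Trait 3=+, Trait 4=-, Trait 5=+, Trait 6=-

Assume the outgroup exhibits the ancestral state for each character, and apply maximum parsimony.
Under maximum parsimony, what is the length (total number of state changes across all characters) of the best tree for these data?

Character polarity is set by the outgroup: the derived state is whichever differs from the outgroup's state, so for Trait 6 the derived state is '-', and for the remaining characters it is '+'.
Only Aelura, Dromis, Leptoyx, and Therites show the derived state '+' for Trait 1, supporting them as a clade.
Only Aelura, Dromis, and Therites show the derived state '+' for Trait 2, supporting them as a clade.
Trait 3 (derived state '+') is shared by Ornithensis and Stenis — a synapomorphy uniting that clade.
Trait 4 (derived state '+') is shared by Aelura and Dromis — a synapomorphy uniting that clade.
Trait 5 (state '+') occurs in Leptoyx and Ornithensis but conflicts with the nesting implied by the other characters — most parsimoniously interpreted as homoplasy.
Trait 6 (derived state '-') is shared by all ingroup taxa — unites the whole ingroup.
Most parsimonious ingroup topology: ((Stenis,Ornithensis),(Leptoyx,((Aelura,Dromis),Therites))).
Changes per character on this tree: Trait 1: 1; Trait 2: 1; Trait 3: 1; Trait 4: 1; Trait 5: 2; Trait 6: 1.
Total = 7.

7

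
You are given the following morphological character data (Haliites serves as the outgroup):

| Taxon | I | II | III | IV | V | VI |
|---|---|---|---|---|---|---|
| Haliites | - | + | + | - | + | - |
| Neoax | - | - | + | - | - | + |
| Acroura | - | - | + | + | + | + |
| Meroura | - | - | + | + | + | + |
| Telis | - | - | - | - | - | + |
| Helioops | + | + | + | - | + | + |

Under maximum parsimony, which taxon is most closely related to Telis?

Neoax

Character polarity is set by the outgroup: the derived state is whichever differs from the outgroup's state, so for II, III, V the derived state is '-', and for the remaining characters it is '+'.
I (derived state '+') is unique to Helioops (autapomorphy; uninformative for grouping).
II: derived state '-' in Acroura, Meroura, Neoax, and Telis only — synapomorphy for {Acroura, Meroura, Neoax, Telis}.
III (derived state '-') is unique to Telis (autapomorphy; uninformative for grouping).
IV: derived state '+' in Acroura and Meroura only — synapomorphy for {Acroura, Meroura}.
Only Neoax and Telis show the derived state '-' for V, supporting them as a clade.
VI (derived state '+') is shared by all ingroup taxa — unites the whole ingroup.
Most parsimonious ingroup topology: (((Neoax,Telis),(Acroura,Meroura)),Helioops).
Telis and Neoax form a cherry on this tree, so they are sister taxa.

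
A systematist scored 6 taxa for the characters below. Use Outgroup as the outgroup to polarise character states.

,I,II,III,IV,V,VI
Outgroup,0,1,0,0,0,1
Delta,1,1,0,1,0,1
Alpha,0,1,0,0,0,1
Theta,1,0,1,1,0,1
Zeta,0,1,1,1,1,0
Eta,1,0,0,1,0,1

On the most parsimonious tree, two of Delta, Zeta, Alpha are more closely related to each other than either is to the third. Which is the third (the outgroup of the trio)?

Alpha

Character polarity is set by the outgroup: the derived state is whichever differs from the outgroup's state, so for II, VI the derived state is '0', and for the remaining characters it is '1'.
Only Delta, Eta, and Theta show the derived state '1' for I, supporting them as a clade.
Only Eta and Theta show the derived state '0' for II, supporting them as a clade.
III (state '1') occurs in Theta and Zeta but conflicts with the nesting implied by the other characters — most parsimoniously interpreted as homoplasy.
IV (derived state '1') is shared by Delta, Eta, Theta, and Zeta — a synapomorphy uniting that clade.
V: derived state '1' in Zeta only — an autapomorphy, so it tells us nothing about relationships among taxa.
VI (derived state '0') is unique to Zeta (autapomorphy; uninformative for grouping).
Most parsimonious ingroup topology: (((Delta,(Theta,Eta)),Zeta),Alpha).
Delta and Zeta share a more recent common ancestor with each other than either does with Alpha, so Alpha is the least closely related of the three.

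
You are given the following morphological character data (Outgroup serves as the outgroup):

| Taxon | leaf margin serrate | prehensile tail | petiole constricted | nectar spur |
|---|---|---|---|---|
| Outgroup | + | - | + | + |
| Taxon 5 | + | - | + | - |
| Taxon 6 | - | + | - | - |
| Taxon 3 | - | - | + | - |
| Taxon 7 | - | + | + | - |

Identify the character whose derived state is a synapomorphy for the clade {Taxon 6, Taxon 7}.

Character polarity is set by the outgroup: the derived state is whichever differs from the outgroup's state, so for leaf margin serrate, petiole constricted, nectar spur the derived state is '-', and for the remaining characters it is '+'.
Only Taxon 3, Taxon 6, and Taxon 7 show the derived state '-' for leaf margin serrate, supporting them as a clade.
prehensile tail (derived state '+') is shared by Taxon 6 and Taxon 7 — a synapomorphy uniting that clade.
petiole constricted (derived state '-') is unique to Taxon 6 (autapomorphy; uninformative for grouping).
All ingroup taxa share the derived state '-' for nectar spur; it defines the ingroup but does not resolve relationships within it.
Most parsimonious ingroup topology: (Taxon 5,((Taxon 6,Taxon 7),Taxon 3)).
The clade {Taxon 6, Taxon 7} is supported by prehensile tail: its derived state '+' occurs in exactly those taxa and in no other taxon (including the outgroup).

prehensile tail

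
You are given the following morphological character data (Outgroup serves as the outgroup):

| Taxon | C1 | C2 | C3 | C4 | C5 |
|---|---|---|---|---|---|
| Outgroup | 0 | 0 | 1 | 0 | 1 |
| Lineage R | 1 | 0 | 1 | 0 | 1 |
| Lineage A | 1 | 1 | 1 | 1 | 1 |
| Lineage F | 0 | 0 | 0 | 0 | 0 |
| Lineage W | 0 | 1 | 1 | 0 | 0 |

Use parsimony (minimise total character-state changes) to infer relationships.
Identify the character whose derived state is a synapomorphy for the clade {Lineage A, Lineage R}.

C1

Character polarity is set by the outgroup: the derived state is whichever differs from the outgroup's state, so for C3, C5 the derived state is '0', and for the remaining characters it is '1'.
C1: derived state '1' in Lineage A and Lineage R only — synapomorphy for {Lineage A, Lineage R}.
C2 (state '1') occurs in Lineage A and Lineage W but conflicts with the nesting implied by the other characters — most parsimoniously interpreted as homoplasy.
C3: derived state '0' in Lineage F only — an autapomorphy, so it tells us nothing about relationships among taxa.
C4: derived state '1' in Lineage A only — an autapomorphy, so it tells us nothing about relationships among taxa.
C5: derived state '0' in Lineage F and Lineage W only — synapomorphy for {Lineage F, Lineage W}.
Most parsimonious ingroup topology: ((Lineage R,Lineage A),(Lineage F,Lineage W)).
The clade {Lineage A, Lineage R} is supported by C1: its derived state '1' occurs in exactly those taxa and in no other taxon (including the outgroup).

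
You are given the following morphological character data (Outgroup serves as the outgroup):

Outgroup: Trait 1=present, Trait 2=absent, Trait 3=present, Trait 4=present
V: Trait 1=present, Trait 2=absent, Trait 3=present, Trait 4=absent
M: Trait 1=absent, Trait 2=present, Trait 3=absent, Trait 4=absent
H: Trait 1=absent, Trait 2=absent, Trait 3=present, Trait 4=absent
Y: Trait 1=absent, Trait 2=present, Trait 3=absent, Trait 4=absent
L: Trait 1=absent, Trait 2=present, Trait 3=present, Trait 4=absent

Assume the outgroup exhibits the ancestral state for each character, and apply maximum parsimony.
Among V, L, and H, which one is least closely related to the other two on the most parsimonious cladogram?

Character polarity is set by the outgroup: the derived state is whichever differs from the outgroup's state, so for Trait 1, Trait 3, Trait 4 the derived state is 'absent', and for the remaining characters it is 'present'.
Trait 1: derived state 'absent' in H, L, M, and Y only — synapomorphy for {H, L, M, Y}.
Trait 2: derived state 'present' in L, M, and Y only — synapomorphy for {L, M, Y}.
Trait 3 (derived state 'absent') is shared by M and Y — a synapomorphy uniting that clade.
All ingroup taxa share the derived state 'absent' for Trait 4; it defines the ingroup but does not resolve relationships within it.
Most parsimonious ingroup topology: (V,(((M,Y),L),H)).
L and H share a more recent common ancestor with each other than either does with V, so V is the least closely related of the three.

V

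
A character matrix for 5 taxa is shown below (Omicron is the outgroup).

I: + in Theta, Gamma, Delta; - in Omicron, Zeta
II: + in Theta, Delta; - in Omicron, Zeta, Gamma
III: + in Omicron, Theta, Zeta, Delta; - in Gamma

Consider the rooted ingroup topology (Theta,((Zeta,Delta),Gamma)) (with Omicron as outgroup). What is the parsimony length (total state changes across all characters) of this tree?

5

Map each character onto (Theta,((Zeta,Delta),Gamma)) (rooted by Omicron) and count the minimum state changes it requires (Fitch parsimony):
I: 2; II: 2; III: 1.
Total tree length = 5.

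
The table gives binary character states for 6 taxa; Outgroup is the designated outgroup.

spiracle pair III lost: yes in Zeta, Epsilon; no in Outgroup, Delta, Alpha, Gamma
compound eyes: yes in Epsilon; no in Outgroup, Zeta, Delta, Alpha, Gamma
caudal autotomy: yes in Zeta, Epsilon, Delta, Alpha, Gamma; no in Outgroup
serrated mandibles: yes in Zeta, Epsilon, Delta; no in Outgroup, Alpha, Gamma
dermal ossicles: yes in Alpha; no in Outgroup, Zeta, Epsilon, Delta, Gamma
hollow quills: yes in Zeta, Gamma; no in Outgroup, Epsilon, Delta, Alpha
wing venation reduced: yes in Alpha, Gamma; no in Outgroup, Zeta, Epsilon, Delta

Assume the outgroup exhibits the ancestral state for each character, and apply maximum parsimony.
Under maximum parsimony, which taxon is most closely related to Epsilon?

The outgroup has state 'no' for every character, so 'yes' is the derived state throughout.
spiracle pair III lost (derived state 'yes') is shared by Epsilon and Zeta — a synapomorphy uniting that clade.
compound eyes: derived state 'yes' in Epsilon only — an autapomorphy, so it tells us nothing about relationships among taxa.
All ingroup taxa share the derived state 'yes' for caudal autotomy; it defines the ingroup but does not resolve relationships within it.
serrated mandibles: derived state 'yes' in Delta, Epsilon, and Zeta only — synapomorphy for {Delta, Epsilon, Zeta}.
dermal ossicles (derived state 'yes') is unique to Alpha (autapomorphy; uninformative for grouping).
hollow quills groups Gamma and Zeta, which is incompatible with the clades supported by the remaining characters; treating it as convergent (homoplasy) costs fewer steps than any alternative tree.
wing venation reduced (derived state 'yes') is shared by Alpha and Gamma — a synapomorphy uniting that clade.
Most parsimonious ingroup topology: (((Zeta,Epsilon),Delta),(Alpha,Gamma)).
Epsilon and Zeta form a cherry on this tree, so they are sister taxa.

Zeta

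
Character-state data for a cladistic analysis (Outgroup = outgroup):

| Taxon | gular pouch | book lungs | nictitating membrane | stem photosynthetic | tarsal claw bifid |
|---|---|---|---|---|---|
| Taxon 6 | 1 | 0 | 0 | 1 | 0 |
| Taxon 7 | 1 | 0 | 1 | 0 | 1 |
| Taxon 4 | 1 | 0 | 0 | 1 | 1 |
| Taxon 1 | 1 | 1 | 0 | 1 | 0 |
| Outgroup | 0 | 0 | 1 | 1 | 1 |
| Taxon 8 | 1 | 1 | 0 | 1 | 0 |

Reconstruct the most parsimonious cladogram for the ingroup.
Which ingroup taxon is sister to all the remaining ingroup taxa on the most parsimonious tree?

Character polarity is set by the outgroup: the derived state is whichever differs from the outgroup's state, so for nictitating membrane, stem photosynthetic, tarsal claw bifid the derived state is '0', and for the remaining characters it is '1'.
gular pouch (derived state '1') is shared by all ingroup taxa — unites the whole ingroup.
book lungs (derived state '1') is shared by Taxon 1 and Taxon 8 — a synapomorphy uniting that clade.
nictitating membrane: derived state '0' in Taxon 1, Taxon 4, Taxon 6, and Taxon 8 only — synapomorphy for {Taxon 1, Taxon 4, Taxon 6, Taxon 8}.
stem photosynthetic (derived state '0') is unique to Taxon 7 (autapomorphy; uninformative for grouping).
tarsal claw bifid (derived state '0') is shared by Taxon 1, Taxon 6, and Taxon 8 — a synapomorphy uniting that clade.
Most parsimonious ingroup topology: (Taxon 7,(((Taxon 8,Taxon 1),Taxon 6),Taxon 4)).
Taxon 7 is sister to the clade containing all other ingroup taxa, so it is the earliest-diverging (most basal) ingroup lineage.

Taxon 7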